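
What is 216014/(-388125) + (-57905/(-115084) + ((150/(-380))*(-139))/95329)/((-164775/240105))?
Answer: -229392513554458791047/177744127537483942500 ≈ -1.2906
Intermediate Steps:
216014/(-388125) + (-57905/(-115084) + ((150/(-380))*(-139))/95329)/((-164775/240105)) = 216014*(-1/388125) + (-57905*(-1/115084) + ((150*(-1/380))*(-139))*(1/95329))/((-164775*1/240105)) = -216014/388125 + (57905/115084 - 15/38*(-139)*(1/95329))/(-10985/16007) = -216014/388125 + (57905/115084 + (2085/38)*(1/95329))*(-16007/10985) = -216014/388125 + (57905/115084 + 2085/3622502)*(-16007/10985) = -216014/388125 + (105000464225/208446010084)*(-16007/10985) = -216014/388125 - 336148486169915/457955884154548 = -229392513554458791047/177744127537483942500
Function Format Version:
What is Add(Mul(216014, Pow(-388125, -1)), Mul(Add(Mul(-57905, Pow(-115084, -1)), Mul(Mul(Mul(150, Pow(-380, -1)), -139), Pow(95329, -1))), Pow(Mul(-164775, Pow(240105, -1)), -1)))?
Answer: Rational(-229392513554458791047, 177744127537483942500) ≈ -1.2906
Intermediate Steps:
Add(Mul(216014, Pow(-388125, -1)), Mul(Add(Mul(-57905, Pow(-115084, -1)), Mul(Mul(Mul(150, Pow(-380, -1)), -139), Pow(95329, -1))), Pow(Mul(-164775, Pow(240105, -1)), -1))) = Add(Mul(216014, Rational(-1, 388125)), Mul(Add(Mul(-57905, Rational(-1, 115084)), Mul(Mul(Mul(150, Rational(-1, 380)), -139), Rational(1, 95329))), Pow(Mul(-164775, Rational(1, 240105)), -1))) = Add(Rational(-216014, 388125), Mul(Add(Rational(57905, 115084), Mul(Mul(Rational(-15, 38), -139), Rational(1, 95329))), Pow(Rational(-10985, 16007), -1))) = Add(Rational(-216014, 388125), Mul(Add(Rational(57905, 115084), Mul(Rational(2085, 38), Rational(1, 95329))), Rational(-16007, 10985))) = Add(Rational(-216014, 388125), Mul(Add(Rational(57905, 115084), Rational(2085, 3622502)), Rational(-16007, 10985))) = Add(Rational(-216014, 388125), Mul(Rational(105000464225, 208446010084), Rational(-16007, 10985))) = Add(Rational(-216014, 388125), Rational(-336148486169915, 457955884154548)) = Rational(-229392513554458791047, 177744127537483942500)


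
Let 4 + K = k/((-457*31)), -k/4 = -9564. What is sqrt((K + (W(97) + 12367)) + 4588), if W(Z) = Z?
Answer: 2*sqrt(855264481730)/14167 ≈ 130.56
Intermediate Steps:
k = 38256 (k = -4*(-9564) = 38256)
K = -94924/14167 (K = -4 + 38256/((-457*31)) = -4 + 38256/(-14167) = -4 + 38256*(-1/14167) = -4 - 38256/14167 = -94924/14167 ≈ -6.7004)
sqrt((K + (W(97) + 12367)) + 4588) = sqrt((-94924/14167 + (97 + 12367)) + 4588) = sqrt((-94924/14167 + 12464) + 4588) = sqrt(176482564/14167 + 4588) = sqrt(241480760/14167) = 2*sqrt(855264481730)/14167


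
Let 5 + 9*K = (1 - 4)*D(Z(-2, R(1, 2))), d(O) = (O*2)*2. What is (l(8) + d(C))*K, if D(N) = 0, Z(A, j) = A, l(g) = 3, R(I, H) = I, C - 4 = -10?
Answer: 35/3 ≈ 11.667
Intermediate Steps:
C = -6 (C = 4 - 10 = -6)
d(O) = 4*O (d(O) = (2*O)*2 = 4*O)
K = -5/9 (K = -5/9 + ((1 - 4)*0)/9 = -5/9 + (-3*0)/9 = -5/9 + (⅑)*0 = -5/9 + 0 = -5/9 ≈ -0.55556)
(l(8) + d(C))*K = (3 + 4*(-6))*(-5/9) = (3 - 24)*(-5/9) = -21*(-5/9) = 35/3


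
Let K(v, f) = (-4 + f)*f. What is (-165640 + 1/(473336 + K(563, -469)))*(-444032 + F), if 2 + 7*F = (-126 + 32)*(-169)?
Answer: 356078175558092460/4866211 ≈ 7.3174e+10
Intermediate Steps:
K(v, f) = f*(-4 + f)
F = 15884/7 (F = -2/7 + ((-126 + 32)*(-169))/7 = -2/7 + (-94*(-169))/7 = -2/7 + (1/7)*15886 = -2/7 + 15886/7 = 15884/7 ≈ 2269.1)
(-165640 + 1/(473336 + K(563, -469)))*(-444032 + F) = (-165640 + 1/(473336 - 469*(-4 - 469)))*(-444032 + 15884/7) = (-165640 + 1/(473336 - 469*(-473)))*(-3092340/7) = (-165640 + 1/(473336 + 221837))*(-3092340/7) = (-165640 + 1/695173)*(-3092340/7) = -115148455719/695173*(-3092340/7) = 356078175558092460/4866211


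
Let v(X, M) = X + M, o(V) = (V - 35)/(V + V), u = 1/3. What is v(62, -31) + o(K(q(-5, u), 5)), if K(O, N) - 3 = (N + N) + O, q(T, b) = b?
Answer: 483/16 ≈ 30.188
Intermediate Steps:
u = 1/3 ≈ 0.33333
K(O, N) = 3 + O + 2*N (K(O, N) = 3 + ((N + N) + O) = 3 + (2*N + O) = 3 + (O + 2*N) = 3 + O + 2*N)
o(V) = (-35 + V)/(2*V) (o(V) = (-35 + V)/((2*V)) = (-35 + V)*(1/(2*V)) = (-35 + V)/(2*V))
v(X, M) = M + X
v(62, -31) + o(K(q(-5, u), 5)) = (-31 + 62) + (-35 + (3 + 1/3 + 2*5))/(2*(3 + 1/3 + 2*5)) = 31 + (-35 + (3 + 1/3 + 10))/(2*(3 + 1/3 + 10)) = 31 + (-35 + 40/3)/(2*(40/3)) = 31 + (1/2)*(3/40)*(-65/3) = 31 - 13/16 = 483/16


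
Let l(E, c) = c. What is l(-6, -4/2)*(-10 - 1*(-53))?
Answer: -86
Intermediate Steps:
l(-6, -4/2)*(-10 - 1*(-53)) = (-4/2)*(-10 - 1*(-53)) = (-4*½)*(-10 + 53) = -2*43 = -86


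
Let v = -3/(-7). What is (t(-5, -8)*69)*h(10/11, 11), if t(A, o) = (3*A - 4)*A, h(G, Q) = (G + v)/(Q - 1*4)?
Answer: 675165/539 ≈ 1252.6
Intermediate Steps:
v = 3/7 (v = -3*(-⅐) = 3/7 ≈ 0.42857)
h(G, Q) = (3/7 + G)/(-4 + Q) (h(G, Q) = (G + 3/7)/(Q - 1*4) = (3/7 + G)/(Q - 4) = (3/7 + G)/(-4 + Q))
t(A, o) = A*(-4 + 3*A) (t(A, o) = (-4 + 3*A)*A = A*(-4 + 3*A))
(t(-5, -8)*69)*h(10/11, 11) = (-5*(-4 + 3*(-5))*69)*((3/7 + 10/11)/(-4 + 11)) = (-5*(-4 - 15)*69)*((3/7 + 10*(1/11))/7) = (-5*(-19)*69)*((3/7 + 10/11)/7) = (95*69)*((⅐)*(103/77)) = 6555*(103/539) = 675165/539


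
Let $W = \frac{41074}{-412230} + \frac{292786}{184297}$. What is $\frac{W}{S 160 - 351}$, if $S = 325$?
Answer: $\frac{56562678901}{1961958342029595} \approx 2.883 \cdot 10^{-5}$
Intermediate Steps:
$W = \frac{56562678901}{37986376155}$ ($W = 41074 \left(- \frac{1}{412230}\right) + 292786 \cdot \frac{1}{184297} = - \frac{20537}{206115} + \frac{292786}{184297} = \frac{56562678901}{37986376155} \approx 1.489$)
$\frac{W}{S 160 - 351} = \frac{56562678901}{37986376155 \left(325 \cdot 160 - 351\right)} = \frac{56562678901}{37986376155 \left(52000 - 351\right)} = \frac{56562678901}{37986376155 \cdot 51649} = \frac{56562678901}{37986376155} \cdot \frac{1}{51649} = \frac{56562678901}{1961958342029595}$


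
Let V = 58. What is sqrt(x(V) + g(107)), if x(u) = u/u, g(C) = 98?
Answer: 3*sqrt(11) ≈ 9.9499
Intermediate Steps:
x(u) = 1
sqrt(x(V) + g(107)) = sqrt(1 + 98) = sqrt(99) = 3*sqrt(11)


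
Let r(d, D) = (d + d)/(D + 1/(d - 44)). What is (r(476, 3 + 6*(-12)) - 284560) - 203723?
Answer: -14554662645/29807 ≈ -4.8830e+5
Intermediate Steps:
r(d, D) = 2*d/(D + 1/(-44 + d)) (r(d, D) = (2*d)/(D + 1/(-44 + d)) = 2*d/(D + 1/(-44 + d)))
(r(476, 3 + 6*(-12)) - 284560) - 203723 = (2*476*(-44 + 476)/(1 - 44*(3 + 6*(-12)) + (3 + 6*(-12))*476) - 284560) - 203723 = (2*476*432/(1 - 44*(3 - 72) + (3 - 72)*476) - 284560) - 203723 = (2*476*432/(1 - 44*(-69) - 69*476) - 284560) - 203723 = (2*476*432/(1 + 3036 - 32844) - 284560) - 203723 = (2*476*432/(-29807) - 284560) - 203723 = (2*476*(-1/29807)*432 - 284560) - 203723 = (-411264/29807 - 284560) - 203723 = -8482291184/29807 - 203723 = -14554662645/29807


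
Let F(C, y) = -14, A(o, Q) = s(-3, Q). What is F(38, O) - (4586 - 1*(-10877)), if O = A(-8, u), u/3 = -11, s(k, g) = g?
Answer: -15477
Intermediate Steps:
u = -33 (u = 3*(-11) = -33)
A(o, Q) = Q
O = -33
F(38, O) - (4586 - 1*(-10877)) = -14 - (4586 - 1*(-10877)) = -14 - (4586 + 10877) = -14 - 1*15463 = -14 - 15463 = -15477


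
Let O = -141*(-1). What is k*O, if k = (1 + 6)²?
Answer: 6909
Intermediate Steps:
O = 141
k = 49 (k = 7² = 49)
k*O = 49*141 = 6909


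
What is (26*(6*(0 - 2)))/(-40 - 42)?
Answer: 156/41 ≈ 3.8049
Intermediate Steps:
(26*(6*(0 - 2)))/(-40 - 42) = (26*(6*(-2)))/(-82) = (26*(-12))*(-1/82) = -312*(-1/82) = 156/41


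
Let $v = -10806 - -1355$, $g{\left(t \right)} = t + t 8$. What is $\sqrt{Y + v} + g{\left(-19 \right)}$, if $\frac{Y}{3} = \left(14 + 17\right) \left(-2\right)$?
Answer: $-171 + i \sqrt{9637} \approx -171.0 + 98.168 i$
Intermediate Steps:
$Y = -186$ ($Y = 3 \left(14 + 17\right) \left(-2\right) = 3 \cdot 31 \left(-2\right) = 3 \left(-62\right) = -186$)
$g{\left(t \right)} = 9 t$ ($g{\left(t \right)} = t + 8 t = 9 t$)
$v = -9451$ ($v = -10806 + 1355 = -9451$)
$\sqrt{Y + v} + g{\left(-19 \right)} = \sqrt{-186 - 9451} + 9 \left(-19\right) = \sqrt{-9637} - 171 = i \sqrt{9637} - 171 = -171 + i \sqrt{9637}$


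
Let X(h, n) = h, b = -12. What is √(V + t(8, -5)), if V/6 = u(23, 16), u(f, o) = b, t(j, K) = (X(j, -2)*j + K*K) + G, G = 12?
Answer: √29 ≈ 5.3852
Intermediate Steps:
t(j, K) = 12 + K² + j² (t(j, K) = (j*j + K*K) + 12 = (j² + K²) + 12 = (K² + j²) + 12 = 12 + K² + j²)
u(f, o) = -12
V = -72 (V = 6*(-12) = -72)
√(V + t(8, -5)) = √(-72 + (12 + (-5)² + 8²)) = √(-72 + (12 + 25 + 64)) = √(-72 + 101) = √29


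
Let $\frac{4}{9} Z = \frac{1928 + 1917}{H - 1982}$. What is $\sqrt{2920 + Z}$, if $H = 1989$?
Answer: $\frac{37 \sqrt{595}}{14} \approx 64.466$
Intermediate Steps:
$Z = \frac{34605}{28}$ ($Z = \frac{9 \frac{1928 + 1917}{1989 - 1982}}{4} = \frac{9 \cdot \frac{3845}{7}}{4} = \frac{9 \cdot 3845 \cdot \frac{1}{7}}{4} = \frac{9}{4} \cdot \frac{3845}{7} = \frac{34605}{28} \approx 1235.9$)
$\sqrt{2920 + Z} = \sqrt{2920 + \frac{34605}{28}} = \sqrt{\frac{116365}{28}} = \frac{37 \sqrt{595}}{14}$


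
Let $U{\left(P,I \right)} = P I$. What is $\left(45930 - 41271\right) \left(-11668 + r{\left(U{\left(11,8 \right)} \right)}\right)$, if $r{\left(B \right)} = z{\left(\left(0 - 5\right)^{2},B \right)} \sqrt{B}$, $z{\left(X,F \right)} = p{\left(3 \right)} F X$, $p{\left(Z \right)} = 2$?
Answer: $-54361212 + 40999200 \sqrt{22} \approx 1.3794 \cdot 10^{8}$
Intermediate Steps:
$z{\left(X,F \right)} = 2 F X$
$U{\left(P,I \right)} = I P$
$r{\left(B \right)} = 50 B^{\frac{3}{2}}$ ($r{\left(B \right)} = 2 B \left(0 - 5\right)^{2} \sqrt{B} = 2 B \left(-5\right)^{2} \sqrt{B} = 2 B 25 \sqrt{B} = 50 B \sqrt{B} = 50 B^{\frac{3}{2}}$)
$\left(45930 - 41271\right) \left(-11668 + r{\left(U{\left(11,8 \right)} \right)}\right) = \left(45930 - 41271\right) \left(-11668 + 50 \left(8 \cdot 11\right)^{\frac{3}{2}}\right) = 4659 \left(-11668 + 50 \cdot 88^{\frac{3}{2}}\right) = 4659 \left(-11668 + 50 \cdot 176 \sqrt{22}\right) = 4659 \left(-11668 + 8800 \sqrt{22}\right) = -54361212 + 40999200 \sqrt{22}$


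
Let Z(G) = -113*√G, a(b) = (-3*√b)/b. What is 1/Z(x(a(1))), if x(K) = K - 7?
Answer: I*√10/1130 ≈ 0.0027985*I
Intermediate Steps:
a(b) = -3/√b
x(K) = -7 + K
1/Z(x(a(1))) = 1/(-113*√(-7 - 3/√1)) = 1/(-113*√(-7 - 3*1)) = 1/(-113*√(-7 - 3)) = 1/(-113*I*√10) = I*√10/1130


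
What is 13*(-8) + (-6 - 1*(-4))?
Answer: -106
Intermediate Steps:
13*(-8) + (-6 - 1*(-4)) = -104 + (-6 + 4) = -104 - 2 = -106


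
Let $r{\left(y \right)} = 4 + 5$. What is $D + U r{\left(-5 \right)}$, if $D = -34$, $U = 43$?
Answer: $353$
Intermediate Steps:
$r{\left(y \right)} = 9$
$D + U r{\left(-5 \right)} = -34 + 43 \cdot 9 = -34 + 387 = 353$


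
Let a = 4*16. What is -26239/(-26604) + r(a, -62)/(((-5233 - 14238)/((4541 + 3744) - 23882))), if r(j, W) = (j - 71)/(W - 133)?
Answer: 34176671357/33670421460 ≈ 1.0150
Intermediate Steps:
a = 64
r(j, W) = (-71 + j)/(-133 + W)
-26239/(-26604) + r(a, -62)/(((-5233 - 14238)/((4541 + 3744) - 23882))) = -26239/(-26604) + ((-71 + 64)/(-133 - 62))/(((-5233 - 14238)/((4541 + 3744) - 23882))) = -26239*(-1/26604) + (-7/(-195))/((-19471/(8285 - 23882))) = 26239/26604 + (-1/195*(-7))/((-19471/(-15597))) = 26239/26604 + 7/(195*((-19471*(-1/15597)))) = 26239/26604 + 7/(195*(19471/15597)) = 26239/26604 + (7/195)*(15597/19471) = 26239/26604 + 36393/1265615 = 34176671357/33670421460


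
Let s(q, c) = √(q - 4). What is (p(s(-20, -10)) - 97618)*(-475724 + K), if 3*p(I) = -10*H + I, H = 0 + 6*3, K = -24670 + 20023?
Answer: 46921678538 - 960742*I*√6/3 ≈ 4.6922e+10 - 7.8444e+5*I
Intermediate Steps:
K = -4647
s(q, c) = √(-4 + q)
H = 18 (H = 0 + 18 = 18)
p(I) = -60 + I/3 (p(I) = (-10*18 + I)/3 = (-180 + I)/3 = -60 + I/3)
(p(s(-20, -10)) - 97618)*(-475724 + K) = ((-60 + √(-4 - 20)/3) - 97618)*(-475724 - 4647) = ((-60 + √(-24)/3) - 97618)*(-480371) = ((-60 + (2*I*√6)/3) - 97618)*(-480371) = ((-60 + 2*I*√6/3) - 97618)*(-480371) = (-97678 + 2*I*√6/3)*(-480371) = 46921678538 - 960742*I*√6/3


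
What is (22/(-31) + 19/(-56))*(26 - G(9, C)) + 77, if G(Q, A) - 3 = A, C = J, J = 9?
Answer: 7727/124 ≈ 62.315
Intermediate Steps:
C = 9
G(Q, A) = 3 + A
(22/(-31) + 19/(-56))*(26 - G(9, C)) + 77 = (22/(-31) + 19/(-56))*(26 - (3 + 9)) + 77 = (22*(-1/31) + 19*(-1/56))*(26 - 1*12) + 77 = (-22/31 - 19/56)*(26 - 12) + 77 = -1821/1736*14 + 77 = -1821/124 + 77 = 7727/124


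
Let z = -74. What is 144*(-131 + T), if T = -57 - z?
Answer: -16416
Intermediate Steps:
T = 17 (T = -57 - 1*(-74) = -57 + 74 = 17)
144*(-131 + T) = 144*(-131 + 17) = 144*(-114) = -16416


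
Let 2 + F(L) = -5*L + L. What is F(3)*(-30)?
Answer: 420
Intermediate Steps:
F(L) = -2 - 4*L (F(L) = -2 + (-5*L + L) = -2 - 4*L)
F(3)*(-30) = (-2 - 4*3)*(-30) = (-2 - 12)*(-30) = -14*(-30) = 420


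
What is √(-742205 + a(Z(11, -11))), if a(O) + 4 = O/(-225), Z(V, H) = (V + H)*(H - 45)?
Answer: I*√742209 ≈ 861.52*I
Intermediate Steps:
Z(V, H) = (-45 + H)*(H + V) (Z(V, H) = (H + V)*(-45 + H) = (-45 + H)*(H + V))
a(O) = -4 - O/225 (a(O) = -4 + O/(-225) = -4 + O*(-1/225) = -4 - O/225)
√(-742205 + a(Z(11, -11))) = √(-742205 + (-4 - ((-11)² - 45*(-11) - 45*11 - 11*11)/225)) = √(-742205 + (-4 - (121 + 495 - 495 - 121)/225)) = √(-742205 + (-4 - 1/225*0)) = √(-742205 + (-4 + 0)) = √(-742205 - 4) = √(-742209) = I*√742209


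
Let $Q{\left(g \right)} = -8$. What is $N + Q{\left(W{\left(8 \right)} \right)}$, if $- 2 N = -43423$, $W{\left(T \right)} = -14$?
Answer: $\frac{43407}{2} \approx 21704.0$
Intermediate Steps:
$N = \frac{43423}{2}$ ($N = \left(- \frac{1}{2}\right) \left(-43423\right) = \frac{43423}{2} \approx 21712.0$)
$N + Q{\left(W{\left(8 \right)} \right)} = \frac{43423}{2} - 8 = \frac{43407}{2}$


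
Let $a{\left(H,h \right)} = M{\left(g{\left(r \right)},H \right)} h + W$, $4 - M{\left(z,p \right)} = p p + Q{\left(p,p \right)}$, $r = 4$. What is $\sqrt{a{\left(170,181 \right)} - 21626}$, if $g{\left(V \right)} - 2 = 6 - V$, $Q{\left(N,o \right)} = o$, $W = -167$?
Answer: $693 i \sqrt{11} \approx 2298.4 i$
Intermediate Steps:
$g{\left(V \right)} = 8 - V$ ($g{\left(V \right)} = 2 - \left(-6 + V\right) = 8 - V$)
$M{\left(z,p \right)} = 4 - p - p^{2}$ ($M{\left(z,p \right)} = 4 - \left(p p + p\right) = 4 - \left(p^{2} + p\right) = 4 - \left(p + p^{2}\right) = 4 - p - p^{2}$)
$a{\left(H,h \right)} = -167 + h \left(4 - H - H^{2}\right)$ ($a{\left(H,h \right)} = \left(4 - H - H^{2}\right) h - 167 = h \left(4 - H - H^{2}\right) - 167 = -167 + h \left(4 - H - H^{2}\right)$)
$\sqrt{a{\left(170,181 \right)} - 21626} = \sqrt{\left(-167 - 181 \left(-4 + 170 + 170^{2}\right)\right) - 21626} = \sqrt{\left(-167 - 181 \left(-4 + 170 + 28900\right)\right) - 21626} = \sqrt{\left(-167 - 181 \cdot 29066\right) - 21626} = \sqrt{\left(-167 - 5260946\right) - 21626} = \sqrt{-5261113 - 21626} = \sqrt{-5282739} = 693 i \sqrt{11}$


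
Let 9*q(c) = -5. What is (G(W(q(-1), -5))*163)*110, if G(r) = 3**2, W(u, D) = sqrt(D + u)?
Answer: 161370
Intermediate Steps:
q(c) = -5/9 (q(c) = (1/9)*(-5) = -5/9)
G(r) = 9
(G(W(q(-1), -5))*163)*110 = (9*163)*110 = 1467*110 = 161370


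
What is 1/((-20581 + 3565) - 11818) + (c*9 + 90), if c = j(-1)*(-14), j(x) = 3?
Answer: -8304193/28834 ≈ -288.00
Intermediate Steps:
c = -42 (c = 3*(-14) = -42)
1/((-20581 + 3565) - 11818) + (c*9 + 90) = 1/((-20581 + 3565) - 11818) + (-42*9 + 90) = 1/(-17016 - 11818) + (-378 + 90) = 1/(-28834) - 288 = -1/28834 - 288 = -8304193/28834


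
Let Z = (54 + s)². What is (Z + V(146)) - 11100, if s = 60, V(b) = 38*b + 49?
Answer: 7493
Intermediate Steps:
V(b) = 49 + 38*b
Z = 12996 (Z = (54 + 60)² = 114² = 12996)
(Z + V(146)) - 11100 = (12996 + (49 + 38*146)) - 11100 = (12996 + (49 + 5548)) - 11100 = (12996 + 5597) - 11100 = 18593 - 11100 = 7493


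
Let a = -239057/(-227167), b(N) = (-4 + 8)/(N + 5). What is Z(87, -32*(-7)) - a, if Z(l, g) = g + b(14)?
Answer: 963189337/4316173 ≈ 223.16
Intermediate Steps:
b(N) = 4/(5 + N)
Z(l, g) = 4/19 + g (Z(l, g) = g + 4/(5 + 14) = g + 4/19 = 4/19 + g)
a = 239057/227167 (a = -239057*(-1/227167) = 239057/227167 ≈ 1.0523)
Z(87, -32*(-7)) - a = (4/19 - 32*(-7)) - 1*239057/227167 = (4/19 + 224) - 239057/227167 = 4260/19 - 239057/227167 = 963189337/4316173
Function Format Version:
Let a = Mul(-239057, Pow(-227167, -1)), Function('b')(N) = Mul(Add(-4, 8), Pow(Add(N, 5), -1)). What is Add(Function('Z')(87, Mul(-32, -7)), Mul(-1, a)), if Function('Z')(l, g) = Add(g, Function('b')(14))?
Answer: Rational(963189337, 4316173) ≈ 223.16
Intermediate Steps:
Function('b')(N) = Mul(4, Pow(Add(5, N), -1))
Function('Z')(l, g) = Add(Rational(4, 19), g) (Function('Z')(l, g) = Add(g, Mul(4, Pow(Add(5, 14), -1))) = Add(g, Mul(4, Pow(19, -1))) = Add(g, Mul(4, Rational(1, 19))) = Add(g, Rational(4, 19)) = Add(Rational(4, 19), g))
a = Rational(239057, 227167) (a = Mul(-239057, Rational(-1, 227167)) = Rational(239057, 227167) ≈ 1.0523)
Add(Function('Z')(87, Mul(-32, -7)), Mul(-1, a)) = Add(Add(Rational(4, 19), Mul(-32, -7)), Mul(-1, Rational(239057, 227167))) = Add(Add(Rational(4, 19), 224), Rational(-239057, 227167)) = Add(Rational(4260, 19), Rational(-239057, 227167)) = Rational(963189337, 4316173)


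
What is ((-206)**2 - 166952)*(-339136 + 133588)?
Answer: 25594014768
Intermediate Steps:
((-206)**2 - 166952)*(-339136 + 133588) = (42436 - 166952)*(-205548) = -124516*(-205548) = 25594014768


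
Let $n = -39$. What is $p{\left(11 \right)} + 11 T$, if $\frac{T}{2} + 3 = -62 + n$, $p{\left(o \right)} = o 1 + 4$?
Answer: $-2273$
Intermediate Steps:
$p{\left(o \right)} = 4 + o$ ($p{\left(o \right)} = o + 4 = 4 + o$)
$T = -208$ ($T = -6 + 2 \left(-62 - 39\right) = -6 + 2 \left(-101\right) = -6 - 202 = -208$)
$p{\left(11 \right)} + 11 T = \left(4 + 11\right) + 11 \left(-208\right) = 15 - 2288 = -2273$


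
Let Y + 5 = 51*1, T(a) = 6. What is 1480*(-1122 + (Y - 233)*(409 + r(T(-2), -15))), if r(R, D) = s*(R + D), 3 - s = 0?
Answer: -107382880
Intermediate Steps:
s = 3 (s = 3 - 1*0 = 3 + 0 = 3)
r(R, D) = 3*D + 3*R (r(R, D) = 3*(R + D) = 3*(D + R) = 3*D + 3*R)
Y = 46 (Y = -5 + 51*1 = -5 + 51 = 46)
1480*(-1122 + (Y - 233)*(409 + r(T(-2), -15))) = 1480*(-1122 + (46 - 233)*(409 + (3*(-15) + 3*6))) = 1480*(-1122 - 187*(409 + (-45 + 18))) = 1480*(-1122 - 187*(409 - 27)) = 1480*(-1122 - 187*382) = 1480*(-1122 - 71434) = 1480*(-72556) = -107382880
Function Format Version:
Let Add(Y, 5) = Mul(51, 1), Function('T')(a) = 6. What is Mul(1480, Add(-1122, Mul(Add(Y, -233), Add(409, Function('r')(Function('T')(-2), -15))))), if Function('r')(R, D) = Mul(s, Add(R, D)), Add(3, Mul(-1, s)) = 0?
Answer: -107382880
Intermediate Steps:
s = 3 (s = Add(3, Mul(-1, 0)) = Add(3, 0) = 3)
Function('r')(R, D) = Add(Mul(3, D), Mul(3, R)) (Function('r')(R, D) = Mul(3, Add(R, D)) = Mul(3, Add(D, R)) = Add(Mul(3, D), Mul(3, R)))
Y = 46 (Y = Add(-5, Mul(51, 1)) = Add(-5, 51) = 46)
Mul(1480, Add(-1122, Mul(Add(Y, -233), Add(409, Function('r')(Function('T')(-2), -15))))) = Mul(1480, Add(-1122, Mul(Add(46, -233), Add(409, Add(Mul(3, -15), Mul(3, 6)))))) = Mul(1480, Add(-1122, Mul(-187, Add(409, Add(-45, 18))))) = Mul(1480, Add(-1122, Mul(-187, Add(409, -27)))) = Mul(1480, Add(-1122, Mul(-187, 382))) = Mul(1480, Add(-1122, -71434)) = Mul(1480, -72556) = -107382880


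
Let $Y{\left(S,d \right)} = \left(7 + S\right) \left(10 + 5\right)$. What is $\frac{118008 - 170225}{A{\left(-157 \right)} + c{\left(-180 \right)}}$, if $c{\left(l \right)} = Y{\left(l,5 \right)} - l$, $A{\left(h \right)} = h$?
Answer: $\frac{52217}{2572} \approx 20.302$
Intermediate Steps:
$Y{\left(S,d \right)} = 105 + 15 S$ ($Y{\left(S,d \right)} = \left(7 + S\right) 15 = 105 + 15 S$)
$c{\left(l \right)} = 105 + 14 l$ ($c{\left(l \right)} = \left(105 + 15 l\right) - l = 105 + 14 l$)
$\frac{118008 - 170225}{A{\left(-157 \right)} + c{\left(-180 \right)}} = \frac{118008 - 170225}{-157 + \left(105 + 14 \left(-180\right)\right)} = - \frac{52217}{-157 + \left(105 - 2520\right)} = - \frac{52217}{-157 - 2415} = - \frac{52217}{-2572} = \left(-52217\right) \left(- \frac{1}{2572}\right) = \frac{52217}{2572}$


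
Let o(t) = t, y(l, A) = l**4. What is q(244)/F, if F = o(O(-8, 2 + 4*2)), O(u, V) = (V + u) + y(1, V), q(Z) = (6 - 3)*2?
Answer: 2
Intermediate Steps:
q(Z) = 6 (q(Z) = 3*2 = 6)
O(u, V) = 1 + V + u (O(u, V) = (V + u) + 1**4 = (V + u) + 1 = 1 + V + u)
F = 3 (F = 1 + (2 + 4*2) - 8 = 1 + (2 + 8) - 8 = 1 + 10 - 8 = 3)
q(244)/F = 6/3 = 6*(1/3) = 2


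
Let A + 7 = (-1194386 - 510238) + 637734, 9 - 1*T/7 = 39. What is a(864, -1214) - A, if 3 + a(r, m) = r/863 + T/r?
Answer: 132585145379/124272 ≈ 1.0669e+6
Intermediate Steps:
T = -210 (T = 63 - 7*39 = 63 - 273 = -210)
a(r, m) = -3 - 210/r + r/863 (a(r, m) = -3 + (r/863 - 210/r) = -3 + (-210/r + r/863) = -3 - 210/r + r/863)
A = -1066897 (A = -7 + ((-1194386 - 510238) + 637734) = -7 + (-1704624 + 637734) = -7 - 1066890 = -1066897)
a(864, -1214) - A = (-3 - 210/864 + (1/863)*864) - 1*(-1066897) = (-3 - 210*1/864 + 864/863) + 1066897 = (-3 - 35/144 + 864/863) + 1066897 = -278605/124272 + 1066897 = 132585145379/124272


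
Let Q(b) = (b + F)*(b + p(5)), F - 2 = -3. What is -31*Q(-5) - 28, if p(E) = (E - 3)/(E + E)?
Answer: -4604/5 ≈ -920.80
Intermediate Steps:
F = -1 (F = 2 - 3 = -1)
p(E) = (-3 + E)/(2*E) (p(E) = (-3 + E)/((2*E)) = (-3 + E)*(1/(2*E)) = (-3 + E)/(2*E))
Q(b) = (-1 + b)*(⅕ + b) (Q(b) = (b - 1)*(b + (½)*(-3 + 5)/5) = (-1 + b)*(b + (½)*(⅕)*2) = (-1 + b)*(b + ⅕) = (-1 + b)*(⅕ + b))
-31*Q(-5) - 28 = -31*(-⅕ + (-5)² - ⅘*(-5)) - 28 = -31*(-⅕ + 25 + 4) - 28 = -31*144/5 - 28 = -4464/5 - 28 = -4604/5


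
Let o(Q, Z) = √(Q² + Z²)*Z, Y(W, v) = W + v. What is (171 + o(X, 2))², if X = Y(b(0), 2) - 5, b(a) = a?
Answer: 29293 + 684*√13 ≈ 31759.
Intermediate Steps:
X = -3 (X = (0 + 2) - 5 = 2 - 5 = -3)
o(Q, Z) = Z*√(Q² + Z²)
(171 + o(X, 2))² = (171 + 2*√((-3)² + 2²))² = (171 + 2*√(9 + 4))² = (171 + 2*√13)²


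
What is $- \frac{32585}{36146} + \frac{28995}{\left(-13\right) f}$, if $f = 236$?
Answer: $- \frac{574012025}{55447964} \approx -10.352$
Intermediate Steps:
$- \frac{32585}{36146} + \frac{28995}{\left(-13\right) f} = - \frac{32585}{36146} + \frac{28995}{\left(-13\right) 236} = \left(-32585\right) \frac{1}{36146} + \frac{28995}{-3068} = - \frac{32585}{36146} + 28995 \left(- \frac{1}{3068}\right) = - \frac{32585}{36146} - \frac{28995}{3068} = - \frac{574012025}{55447964}$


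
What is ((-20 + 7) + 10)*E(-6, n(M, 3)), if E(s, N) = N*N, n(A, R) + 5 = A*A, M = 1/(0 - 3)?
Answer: -1936/27 ≈ -71.704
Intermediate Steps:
M = -1/3 (M = 1/(-3) = -1/3 ≈ -0.33333)
n(A, R) = -5 + A**2 (n(A, R) = -5 + A*A = -5 + A**2)
E(s, N) = N**2
((-20 + 7) + 10)*E(-6, n(M, 3)) = ((-20 + 7) + 10)*(-5 + (-1/3)**2)**2 = (-13 + 10)*(-5 + 1/9)**2 = -3*(-44/9)**2 = -3*1936/81 = -1936/27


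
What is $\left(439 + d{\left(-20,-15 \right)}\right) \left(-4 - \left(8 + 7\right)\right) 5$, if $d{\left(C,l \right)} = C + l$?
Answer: $-38380$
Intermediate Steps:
$\left(439 + d{\left(-20,-15 \right)}\right) \left(-4 - \left(8 + 7\right)\right) 5 = \left(439 - 35\right) \left(-4 - \left(8 + 7\right)\right) 5 = \left(439 - 35\right) \left(-4 - 15\right) 5 = 404 \left(-4 - 15\right) 5 = 404 \left(\left(-19\right) 5\right) = 404 \left(-95\right) = -38380$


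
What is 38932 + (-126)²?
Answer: 54808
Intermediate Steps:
38932 + (-126)² = 38932 + 15876 = 54808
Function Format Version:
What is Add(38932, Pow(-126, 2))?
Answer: 54808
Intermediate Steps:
Add(38932, Pow(-126, 2)) = Add(38932, 15876) = 54808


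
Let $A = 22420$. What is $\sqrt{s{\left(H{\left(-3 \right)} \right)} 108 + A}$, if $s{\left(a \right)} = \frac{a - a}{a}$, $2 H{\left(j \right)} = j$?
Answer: $2 \sqrt{5605} \approx 149.73$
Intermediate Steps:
$H{\left(j \right)} = \frac{j}{2}$
$s{\left(a \right)} = 0$ ($s{\left(a \right)} = \frac{0}{a} = 0$)
$\sqrt{s{\left(H{\left(-3 \right)} \right)} 108 + A} = \sqrt{0 \cdot 108 + 22420} = \sqrt{0 + 22420} = \sqrt{22420} = 2 \sqrt{5605}$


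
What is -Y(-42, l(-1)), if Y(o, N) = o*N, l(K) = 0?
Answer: 0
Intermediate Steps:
Y(o, N) = N*o
-Y(-42, l(-1)) = -0*(-42) = -1*0 = 0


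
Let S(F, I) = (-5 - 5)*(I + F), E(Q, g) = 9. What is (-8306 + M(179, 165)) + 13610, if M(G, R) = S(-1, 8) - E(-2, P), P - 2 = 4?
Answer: 5225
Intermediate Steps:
P = 6 (P = 2 + 4 = 6)
S(F, I) = -10*F - 10*I (S(F, I) = -10*(F + I) = -10*F - 10*I)
M(G, R) = -79 (M(G, R) = (-10*(-1) - 10*8) - 1*9 = (10 - 80) - 9 = -70 - 9 = -79)
(-8306 + M(179, 165)) + 13610 = (-8306 - 79) + 13610 = -8385 + 13610 = 5225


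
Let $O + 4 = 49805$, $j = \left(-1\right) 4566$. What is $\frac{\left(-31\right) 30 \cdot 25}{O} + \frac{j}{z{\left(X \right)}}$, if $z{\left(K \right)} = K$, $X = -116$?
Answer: $\frac{112347183}{2888458} \approx 38.895$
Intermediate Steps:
$j = -4566$
$O = 49801$ ($O = -4 + 49805 = 49801$)
$\frac{\left(-31\right) 30 \cdot 25}{O} + \frac{j}{z{\left(X \right)}} = \frac{\left(-31\right) 30 \cdot 25}{49801} - \frac{4566}{-116} = \left(-930\right) 25 \cdot \frac{1}{49801} - - \frac{2283}{58} = \left(-23250\right) \frac{1}{49801} + \frac{2283}{58} = - \frac{23250}{49801} + \frac{2283}{58} = \frac{112347183}{2888458}$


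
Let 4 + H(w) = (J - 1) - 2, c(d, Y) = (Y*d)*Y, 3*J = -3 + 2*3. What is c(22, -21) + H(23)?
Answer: 9696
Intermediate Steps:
J = 1 (J = (-3 + 2*3)/3 = (-3 + 6)/3 = (1/3)*3 = 1)
c(d, Y) = d*Y**2
H(w) = -6 (H(w) = -4 + ((1 - 1) - 2) = -4 + (0 - 2) = -4 - 2 = -6)
c(22, -21) + H(23) = 22*(-21)**2 - 6 = 22*441 - 6 = 9702 - 6 = 9696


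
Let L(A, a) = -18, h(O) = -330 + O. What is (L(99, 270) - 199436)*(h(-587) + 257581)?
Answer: -51192661456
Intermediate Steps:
(L(99, 270) - 199436)*(h(-587) + 257581) = (-18 - 199436)*((-330 - 587) + 257581) = -199454*(-917 + 257581) = -199454*256664 = -51192661456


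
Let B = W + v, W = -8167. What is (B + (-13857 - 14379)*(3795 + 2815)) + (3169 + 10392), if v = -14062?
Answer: -186648628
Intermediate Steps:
B = -22229 (B = -8167 - 14062 = -22229)
(B + (-13857 - 14379)*(3795 + 2815)) + (3169 + 10392) = (-22229 + (-13857 - 14379)*(3795 + 2815)) + (3169 + 10392) = (-22229 - 28236*6610) + 13561 = (-22229 - 186639960) + 13561 = -186662189 + 13561 = -186648628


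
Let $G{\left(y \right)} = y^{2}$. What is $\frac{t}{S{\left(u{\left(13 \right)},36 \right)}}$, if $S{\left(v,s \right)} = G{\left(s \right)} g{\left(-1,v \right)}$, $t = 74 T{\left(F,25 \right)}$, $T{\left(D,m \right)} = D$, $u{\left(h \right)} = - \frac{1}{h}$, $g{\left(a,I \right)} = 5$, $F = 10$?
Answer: $\frac{37}{324} \approx 0.1142$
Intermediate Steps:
$t = 740$ ($t = 74 \cdot 10 = 740$)
$S{\left(v,s \right)} = 5 s^{2}$ ($S{\left(v,s \right)} = s^{2} \cdot 5 = 5 s^{2}$)
$\frac{t}{S{\left(u{\left(13 \right)},36 \right)}} = \frac{740}{5 \cdot 36^{2}} = \frac{740}{5 \cdot 1296} = \frac{740}{6480} = 740 \cdot \frac{1}{6480} = \frac{37}{324}$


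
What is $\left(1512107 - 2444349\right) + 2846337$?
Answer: $1914095$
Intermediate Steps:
$\left(1512107 - 2444349\right) + 2846337 = -932242 + 2846337 = 1914095$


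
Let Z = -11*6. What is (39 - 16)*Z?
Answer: -1518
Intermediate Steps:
Z = -66
(39 - 16)*Z = (39 - 16)*(-66) = 23*(-66) = -1518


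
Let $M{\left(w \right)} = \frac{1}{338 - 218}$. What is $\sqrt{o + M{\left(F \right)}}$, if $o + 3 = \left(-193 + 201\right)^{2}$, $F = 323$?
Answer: $\frac{\sqrt{219630}}{60} \approx 7.8108$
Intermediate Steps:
$M{\left(w \right)} = \frac{1}{120}$
$o = 61$ ($o = -3 + \left(-193 + 201\right)^{2} = -3 + 8^{2} = -3 + 64 = 61$)
$\sqrt{o + M{\left(F \right)}} = \sqrt{61 + \frac{1}{120}} = \sqrt{\frac{7321}{120}} = \frac{\sqrt{219630}}{60}$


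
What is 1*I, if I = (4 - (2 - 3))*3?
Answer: 15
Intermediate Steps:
I = 15 (I = (4 - 1*(-1))*3 = (4 + 1)*3 = 5*3 = 15)
1*I = 1*15 = 15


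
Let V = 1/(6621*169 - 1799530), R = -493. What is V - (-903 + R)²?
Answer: -1326327142097/680581 ≈ -1.9488e+6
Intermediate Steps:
V = -1/680581 (V = 1/(1118949 - 1799530) = 1/(-680581) = -1/680581 ≈ -1.4693e-6)
V - (-903 + R)² = -1/680581 - (-903 - 493)² = -1/680581 - 1*(-1396)² = -1/680581 - 1*1948816 = -1/680581 - 1948816 = -1326327142097/680581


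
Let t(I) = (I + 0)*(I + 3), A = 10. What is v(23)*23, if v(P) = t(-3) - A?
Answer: -230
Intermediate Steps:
t(I) = I*(3 + I)
v(P) = -10 (v(P) = -3*(3 - 3) - 1*10 = -3*0 - 10 = 0 - 10 = -10)
v(23)*23 = -10*23 = -230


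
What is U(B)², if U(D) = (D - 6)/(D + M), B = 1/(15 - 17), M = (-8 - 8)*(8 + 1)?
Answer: 169/83521 ≈ 0.0020234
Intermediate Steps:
M = -144 (M = -16*9 = -144)
B = -½ (B = 1/(-2) = -½ ≈ -0.50000)
U(D) = (-6 + D)/(-144 + D) (U(D) = (D - 6)/(D - 144) = (-6 + D)/(-144 + D))
U(B)² = ((-6 - ½)/(-144 - ½))² = (-13/2/(-289/2))² = (-2/289*(-13/2))² = (13/289)² = 169/83521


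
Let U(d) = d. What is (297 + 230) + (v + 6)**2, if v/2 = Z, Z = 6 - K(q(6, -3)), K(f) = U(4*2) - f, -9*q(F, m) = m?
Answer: 4807/9 ≈ 534.11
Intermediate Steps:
q(F, m) = -m/9
K(f) = 8 - f (K(f) = 4*2 - f = 8 - f)
Z = -5/3 (Z = 6 - (8 - (-1)*(-3)/9) = 6 - (8 - 1*1/3) = 6 - (8 - 1/3) = 6 - 1*23/3 = 6 - 23/3 = -5/3 ≈ -1.6667)
v = -10/3 (v = 2*(-5/3) = -10/3 ≈ -3.3333)
(297 + 230) + (v + 6)**2 = (297 + 230) + (-10/3 + 6)**2 = 527 + (8/3)**2 = 527 + 64/9 = 4807/9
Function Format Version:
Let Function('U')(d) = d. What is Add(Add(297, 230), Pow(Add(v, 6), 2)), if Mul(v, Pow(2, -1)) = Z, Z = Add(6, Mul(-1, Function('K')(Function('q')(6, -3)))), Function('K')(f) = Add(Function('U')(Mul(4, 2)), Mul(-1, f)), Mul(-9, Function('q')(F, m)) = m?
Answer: Rational(4807, 9) ≈ 534.11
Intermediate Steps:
Function('q')(F, m) = Mul(Rational(-1, 9), m)
Function('K')(f) = Add(8, Mul(-1, f)) (Function('K')(f) = Add(Mul(4, 2), Mul(-1, f)) = Add(8, Mul(-1, f)))
Z = Rational(-5, 3) (Z = Add(6, Mul(-1, Add(8, Mul(-1, Mul(Rational(-1, 9), -3))))) = Add(6, Mul(-1, Add(8, Mul(-1, Rational(1, 3))))) = Add(6, Mul(-1, Add(8, Rational(-1, 3)))) = Add(6, Mul(-1, Rational(23, 3))) = Add(6, Rational(-23, 3)) = Rational(-5, 3) ≈ -1.6667)
v = Rational(-10, 3) (v = Mul(2, Rational(-5, 3)) = Rational(-10, 3) ≈ -3.3333)
Add(Add(297, 230), Pow(Add(v, 6), 2)) = Add(Add(297, 230), Pow(Add(Rational(-10, 3), 6), 2)) = Add(527, Pow(Rational(8, 3), 2)) = Add(527, Rational(64, 9)) = Rational(4807, 9)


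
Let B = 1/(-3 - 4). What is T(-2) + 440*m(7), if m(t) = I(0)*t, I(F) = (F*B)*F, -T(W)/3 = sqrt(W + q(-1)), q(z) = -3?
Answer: -3*I*sqrt(5) ≈ -6.7082*I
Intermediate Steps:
B = -1/7 (B = 1/(-7) = -1/7 ≈ -0.14286)
T(W) = -3*sqrt(-3 + W) (T(W) = -3*sqrt(W - 3) = -3*sqrt(-3 + W))
I(F) = -F**2/7 (I(F) = (F*(-1/7))*F = (-F/7)*F = -F**2/7)
m(t) = 0 (m(t) = (-1/7*0**2)*t = (-1/7*0)*t = 0*t = 0)
T(-2) + 440*m(7) = -3*sqrt(-3 - 2) + 440*0 = -3*I*sqrt(5) + 0 = -3*I*sqrt(5)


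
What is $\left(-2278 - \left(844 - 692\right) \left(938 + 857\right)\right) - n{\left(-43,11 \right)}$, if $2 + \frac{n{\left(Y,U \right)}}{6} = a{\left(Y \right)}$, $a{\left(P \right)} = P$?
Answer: $-274848$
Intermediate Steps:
$n{\left(Y,U \right)} = -12 + 6 Y$
$\left(-2278 - \left(844 - 692\right) \left(938 + 857\right)\right) - n{\left(-43,11 \right)} = \left(-2278 - \left(844 - 692\right) \left(938 + 857\right)\right) - \left(-12 + 6 \left(-43\right)\right) = \left(-2278 - 152 \cdot 1795\right) - \left(-12 - 258\right) = \left(-2278 - 272840\right) - -270 = \left(-2278 - 272840\right) + 270 = -275118 + 270 = -274848$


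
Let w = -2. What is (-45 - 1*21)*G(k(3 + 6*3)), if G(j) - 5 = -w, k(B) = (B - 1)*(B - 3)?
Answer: -462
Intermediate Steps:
k(B) = (-1 + B)*(-3 + B)
G(j) = 7 (G(j) = 5 - 1*(-2) = 5 + 2 = 7)
(-45 - 1*21)*G(k(3 + 6*3)) = (-45 - 1*21)*7 = (-45 - 21)*7 = -66*7 = -462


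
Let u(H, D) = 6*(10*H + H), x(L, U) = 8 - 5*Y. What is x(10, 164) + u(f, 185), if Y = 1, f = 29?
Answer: 1917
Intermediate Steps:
x(L, U) = 3 (x(L, U) = 8 - 5*1 = 8 - 5 = 3)
u(H, D) = 66*H (u(H, D) = 6*(11*H) = 66*H)
x(10, 164) + u(f, 185) = 3 + 66*29 = 3 + 1914 = 1917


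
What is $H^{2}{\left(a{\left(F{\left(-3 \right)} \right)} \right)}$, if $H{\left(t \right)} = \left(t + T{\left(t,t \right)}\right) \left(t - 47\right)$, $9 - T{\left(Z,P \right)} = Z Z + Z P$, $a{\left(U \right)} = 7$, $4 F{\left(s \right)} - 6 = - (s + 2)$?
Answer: $10758400$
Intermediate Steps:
$F{\left(s \right)} = 1 - \frac{s}{4}$ ($F{\left(s \right)} = \frac{3}{2} + \frac{\left(-1\right) \left(s + 2\right)}{4} = \frac{3}{2} + \frac{\left(-1\right) \left(2 + s\right)}{4} = \frac{3}{2} + \frac{-2 - s}{4} = \frac{3}{2} - \left(\frac{1}{2} + \frac{s}{4}\right) = 1 - \frac{s}{4}$)
$T{\left(Z,P \right)} = 9 - Z^{2} - P Z$ ($T{\left(Z,P \right)} = 9 - \left(Z Z + Z P\right) = 9 - \left(Z^{2} + P Z\right) = 9 - Z^{2} - P Z$)
$H{\left(t \right)} = \left(-47 + t\right) \left(9 + t - 2 t^{2}\right)$ ($H{\left(t \right)} = \left(t - \left(-9 + t^{2} + t t\right)\right) \left(t - 47\right) = \left(t - \left(-9 + 2 t^{2}\right)\right) \left(-47 + t\right) = \left(9 + t - 2 t^{2}\right) \left(-47 + t\right) = \left(-47 + t\right) \left(9 + t - 2 t^{2}\right)$)
$H^{2}{\left(a{\left(F{\left(-3 \right)} \right)} \right)} = \left(-423 - 266 - 2 \cdot 7^{3} + 95 \cdot 7^{2}\right)^{2} = \left(-423 - 266 - 686 + 95 \cdot 49\right)^{2} = \left(-423 - 266 - 686 + 4655\right)^{2} = 3280^{2} = 10758400$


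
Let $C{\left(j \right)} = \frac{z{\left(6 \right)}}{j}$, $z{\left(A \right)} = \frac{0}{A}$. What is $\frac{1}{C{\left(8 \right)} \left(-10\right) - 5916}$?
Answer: $- \frac{1}{5916} \approx -0.00016903$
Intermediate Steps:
$z{\left(A \right)} = 0$
$C{\left(j \right)} = 0$ ($C{\left(j \right)} = \frac{0}{j} = 0$)
$\frac{1}{C{\left(8 \right)} \left(-10\right) - 5916} = \frac{1}{0 \left(-10\right) - 5916} = \frac{1}{0 - 5916} = \frac{1}{-5916} = - \frac{1}{5916}$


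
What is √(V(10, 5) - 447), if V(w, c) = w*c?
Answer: I*√397 ≈ 19.925*I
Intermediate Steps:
V(w, c) = c*w
√(V(10, 5) - 447) = √(5*10 - 447) = √(50 - 447) = √(-397) = I*√397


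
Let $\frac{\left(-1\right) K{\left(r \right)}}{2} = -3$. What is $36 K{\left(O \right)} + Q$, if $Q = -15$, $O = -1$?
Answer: $201$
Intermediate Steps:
$K{\left(r \right)} = 6$ ($K{\left(r \right)} = \left(-2\right) \left(-3\right) = 6$)
$36 K{\left(O \right)} + Q = 36 \cdot 6 - 15 = 216 - 15 = 201$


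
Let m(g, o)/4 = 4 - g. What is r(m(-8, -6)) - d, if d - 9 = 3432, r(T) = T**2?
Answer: -1137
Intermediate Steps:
m(g, o) = 16 - 4*g (m(g, o) = 4*(4 - g) = 16 - 4*g)
d = 3441 (d = 9 + 3432 = 3441)
r(m(-8, -6)) - d = (16 - 4*(-8))**2 - 1*3441 = (16 + 32)**2 - 3441 = 48**2 - 3441 = 2304 - 3441 = -1137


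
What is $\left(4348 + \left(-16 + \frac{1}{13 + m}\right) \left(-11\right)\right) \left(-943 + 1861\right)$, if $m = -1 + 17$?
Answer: $\frac{120427830}{29} \approx 4.1527 \cdot 10^{6}$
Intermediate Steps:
$m = 16$
$\left(4348 + \left(-16 + \frac{1}{13 + m}\right) \left(-11\right)\right) \left(-943 + 1861\right) = \left(4348 + \left(-16 + \frac{1}{13 + 16}\right) \left(-11\right)\right) \left(-943 + 1861\right) = \left(4348 + \left(-16 + \frac{1}{29}\right) \left(-11\right)\right) 918 = \left(4348 - - \frac{5093}{29}\right) 918 = \left(4348 + \frac{5093}{29}\right) 918 = \frac{131185}{29} \cdot 918 = \frac{120427830}{29}$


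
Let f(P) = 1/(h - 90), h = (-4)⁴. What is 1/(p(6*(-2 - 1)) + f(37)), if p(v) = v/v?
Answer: 166/167 ≈ 0.99401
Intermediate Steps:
h = 256
f(P) = 1/166 (f(P) = 1/(256 - 90) = 1/166)
p(v) = 1
1/(p(6*(-2 - 1)) + f(37)) = 1/(1 + 1/166) = 1/(167/166) = 166/167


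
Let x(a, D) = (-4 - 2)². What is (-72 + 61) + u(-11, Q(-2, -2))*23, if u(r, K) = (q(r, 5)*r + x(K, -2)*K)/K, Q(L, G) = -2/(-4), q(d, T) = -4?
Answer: 2841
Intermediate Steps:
x(a, D) = 36 (x(a, D) = (-6)² = 36)
Q(L, G) = ½ (Q(L, G) = -2*(-¼) = ½)
u(r, K) = (-4*r + 36*K)/K
(-72 + 61) + u(-11, Q(-2, -2))*23 = (-72 + 61) + (36 - 4*(-11)/½)*23 = -11 + (36 - 4*(-11)*2)*23 = -11 + (36 + 88)*23 = -11 + 124*23 = -11 + 2852 = 2841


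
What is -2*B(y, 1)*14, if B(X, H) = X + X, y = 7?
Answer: -392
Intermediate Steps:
B(X, H) = 2*X
-2*B(y, 1)*14 = -4*7*14 = -2*14*14 = -28*14 = -392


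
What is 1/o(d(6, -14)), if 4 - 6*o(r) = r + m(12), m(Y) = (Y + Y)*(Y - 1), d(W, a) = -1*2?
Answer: -1/43 ≈ -0.023256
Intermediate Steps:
d(W, a) = -2
m(Y) = 2*Y*(-1 + Y) (m(Y) = (2*Y)*(-1 + Y) = 2*Y*(-1 + Y))
o(r) = -130/3 - r/6 (o(r) = 2/3 - (r + 2*12*(-1 + 12))/6 = 2/3 - (r + 2*12*11)/6 = 2/3 - (r + 264)/6 = 2/3 - (264 + r)/6 = 2/3 + (-44 - r/6) = -130/3 - r/6)
1/o(d(6, -14)) = 1/(-130/3 - 1/6*(-2)) = 1/(-130/3 + 1/3) = 1/(-43) = -1/43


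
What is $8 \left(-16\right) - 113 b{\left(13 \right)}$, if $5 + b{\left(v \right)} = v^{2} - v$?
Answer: $-17191$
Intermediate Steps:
$b{\left(v \right)} = -5 + v^{2} - v$ ($b{\left(v \right)} = -5 + \left(v^{2} - v\right) = -5 + v^{2} - v$)
$8 \left(-16\right) - 113 b{\left(13 \right)} = 8 \left(-16\right) - 113 \left(-5 + 13^{2} - 13\right) = -128 - 113 \left(-5 + 169 - 13\right) = -128 - 17063 = -17191$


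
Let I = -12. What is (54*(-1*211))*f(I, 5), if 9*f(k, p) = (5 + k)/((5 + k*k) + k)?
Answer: 8862/137 ≈ 64.686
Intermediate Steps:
f(k, p) = (5 + k)/(9*(5 + k + k²)) (f(k, p) = ((5 + k)/((5 + k*k) + k))/9 = ((5 + k)/((5 + k²) + k))/9 = ((5 + k)/(5 + k + k²))/9 = (5 + k)/(9*(5 + k + k²)))
(54*(-1*211))*f(I, 5) = (54*(-1*211))*((5 - 12)/(9*(5 - 12 + (-12)²))) = (54*(-211))*((⅑)*(-7)/(5 - 12 + 144)) = -1266*(-7)/137 = -11394*(-7/1233) = 8862/137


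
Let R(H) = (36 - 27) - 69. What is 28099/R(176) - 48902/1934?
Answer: -28638793/58020 ≈ -493.60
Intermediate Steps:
R(H) = -60 (R(H) = 9 - 69 = -60)
28099/R(176) - 48902/1934 = 28099/(-60) - 48902/1934 = 28099*(-1/60) - 48902*1/1934 = -28099/60 - 24451/967 = -28638793/58020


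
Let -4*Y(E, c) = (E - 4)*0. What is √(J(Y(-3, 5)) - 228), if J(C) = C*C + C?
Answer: 2*I*√57 ≈ 15.1*I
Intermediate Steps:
Y(E, c) = 0 (Y(E, c) = -(E - 4)*0/4 = -(-4 + E)*0/4 = -¼*0 = 0)
J(C) = C + C² (J(C) = C² + C = C + C²)
√(J(Y(-3, 5)) - 228) = √(0*(1 + 0) - 228) = √(0*1 - 228) = √(0 - 228) = √(-228) = 2*I*√57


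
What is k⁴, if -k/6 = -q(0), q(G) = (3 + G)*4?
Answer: 26873856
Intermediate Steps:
q(G) = 12 + 4*G
k = 72 (k = -(-6)*(12 + 4*0) = -(-6)*(12 + 0) = -(-6)*12 = -6*(-12) = 72)
k⁴ = 72⁴ = 26873856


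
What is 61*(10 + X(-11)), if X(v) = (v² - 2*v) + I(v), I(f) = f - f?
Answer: 9333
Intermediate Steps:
I(f) = 0
X(v) = v² - 2*v (X(v) = (v² - 2*v) + 0 = v² - 2*v)
61*(10 + X(-11)) = 61*(10 - 11*(-2 - 11)) = 61*(10 - 11*(-13)) = 61*(10 + 143) = 61*153 = 9333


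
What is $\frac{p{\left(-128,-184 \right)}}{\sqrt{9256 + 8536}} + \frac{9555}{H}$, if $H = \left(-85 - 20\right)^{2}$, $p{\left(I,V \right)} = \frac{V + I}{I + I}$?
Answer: $\frac{13}{15} + \frac{39 \sqrt{278}}{71168} \approx 0.8758$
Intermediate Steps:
$p{\left(I,V \right)} = \frac{I + V}{2 I}$
$H = 11025$ ($H = \left(-105\right)^{2} = 11025$)
$\frac{p{\left(-128,-184 \right)}}{\sqrt{9256 + 8536}} + \frac{9555}{H} = \frac{\frac{1}{2} \frac{1}{-128} \left(-128 - 184\right)}{\sqrt{9256 + 8536}} + \frac{9555}{11025} = \frac{\frac{1}{2} \left(- \frac{1}{128}\right) \left(-312\right)}{\sqrt{17792}} + 9555 \cdot \frac{1}{11025} = \frac{39}{32 \cdot 8 \sqrt{278}} + \frac{13}{15} = \frac{39 \frac{\sqrt{278}}{2224}}{32} + \frac{13}{15} = \frac{39 \sqrt{278}}{71168} + \frac{13}{15} = \frac{13}{15} + \frac{39 \sqrt{278}}{71168}$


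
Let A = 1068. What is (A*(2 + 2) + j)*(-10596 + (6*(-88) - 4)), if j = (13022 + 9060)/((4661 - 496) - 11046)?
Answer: -326868864400/6881 ≈ -4.7503e+7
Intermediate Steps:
j = -22082/6881 (j = 22082/(4165 - 11046) = 22082/(-6881) = 22082*(-1/6881) = -22082/6881 ≈ -3.2091)
(A*(2 + 2) + j)*(-10596 + (6*(-88) - 4)) = (1068*(2 + 2) - 22082/6881)*(-10596 + (6*(-88) - 4)) = (1068*4 - 22082/6881)*(-10596 + (-528 - 4)) = (4272 - 22082/6881)*(-10596 - 532) = (29373550/6881)*(-11128) = -326868864400/6881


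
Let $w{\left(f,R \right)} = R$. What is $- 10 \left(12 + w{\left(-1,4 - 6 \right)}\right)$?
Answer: $-100$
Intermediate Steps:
$- 10 \left(12 + w{\left(-1,4 - 6 \right)}\right) = - 10 \left(12 + \left(4 - 6\right)\right) = - 10 \left(12 - 2\right) = \left(-10\right) 10 = -100$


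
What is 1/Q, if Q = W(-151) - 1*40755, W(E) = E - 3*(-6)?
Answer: -1/40888 ≈ -2.4457e-5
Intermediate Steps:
W(E) = 18 + E (W(E) = E + 18 = 18 + E)
Q = -40888 (Q = (18 - 151) - 1*40755 = -133 - 40755 = -40888)
1/Q = 1/(-40888) = -1/40888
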